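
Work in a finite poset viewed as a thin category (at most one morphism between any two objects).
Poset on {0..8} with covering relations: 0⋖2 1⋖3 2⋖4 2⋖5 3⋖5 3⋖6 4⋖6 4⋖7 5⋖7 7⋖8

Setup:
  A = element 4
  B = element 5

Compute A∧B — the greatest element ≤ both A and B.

Answer: A∧B = 2

Work:
Lower bounds of A=4 and B=5: {0,2}
  0 ≤ 2
  2 ≤ 2
glb = 2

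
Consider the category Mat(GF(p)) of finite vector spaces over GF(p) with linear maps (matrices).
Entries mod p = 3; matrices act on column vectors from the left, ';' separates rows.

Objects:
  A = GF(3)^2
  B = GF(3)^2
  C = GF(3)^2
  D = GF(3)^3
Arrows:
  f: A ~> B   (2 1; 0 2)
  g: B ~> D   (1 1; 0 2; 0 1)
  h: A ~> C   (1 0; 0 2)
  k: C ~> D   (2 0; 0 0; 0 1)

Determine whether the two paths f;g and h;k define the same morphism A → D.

Path 1 = f;g:
  e0=⟨1,0⟩ f~>⟨2,0⟩ g~>⟨2,0,0⟩
  e1=⟨0,1⟩ f~>⟨1,2⟩ g~>⟨0,1,2⟩
  composite₁ = (2 0; 0 1; 0 2)
Path 2 = h;k:
  e0=⟨1,0⟩ h~>⟨1,0⟩ k~>⟨2,0,0⟩
  e1=⟨0,1⟩ h~>⟨0,2⟩ k~>⟨0,0,2⟩
  composite₂ = (2 0; 0 0; 0 2)
Equal? NO — does not commute

Answer: DOES NOT COMMUTE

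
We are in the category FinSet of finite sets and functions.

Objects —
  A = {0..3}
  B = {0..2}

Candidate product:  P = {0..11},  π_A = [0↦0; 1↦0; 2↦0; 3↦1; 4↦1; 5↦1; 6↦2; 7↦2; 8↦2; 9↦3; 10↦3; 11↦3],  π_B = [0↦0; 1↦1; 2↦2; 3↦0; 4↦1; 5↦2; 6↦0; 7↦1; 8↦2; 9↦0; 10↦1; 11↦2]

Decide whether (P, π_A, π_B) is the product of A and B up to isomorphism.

Answer: VALID PRODUCT

Work:
|A|·|B| = 4·3 = 12;  |P| = 12
Check the pairing map k ↦ (π_A(k), π_B(k)):
  0 ↦ (0,0)
  1 ↦ (0,1)
  2 ↦ (0,2)
  3 ↦ (1,0)
  4 ↦ (1,1)
  5 ↦ (1,2)
  6 ↦ (2,0)
  7 ↦ (2,1)
  8 ↦ (2,2)
  9 ↦ (3,0)
  10 ↦ (3,1)
  11 ↦ (3,2)
distinct pairs in image: 12 / 12 needed
  → bijection onto A×B; projections well-typed.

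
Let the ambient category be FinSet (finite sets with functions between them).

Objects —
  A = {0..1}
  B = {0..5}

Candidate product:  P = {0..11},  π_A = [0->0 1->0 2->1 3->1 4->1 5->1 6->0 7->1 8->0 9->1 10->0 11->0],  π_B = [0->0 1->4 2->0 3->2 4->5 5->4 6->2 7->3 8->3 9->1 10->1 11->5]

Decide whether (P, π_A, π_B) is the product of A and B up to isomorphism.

Answer: VALID PRODUCT

Trace:
|A|·|B| = 2·6 = 12;  |P| = 12
Check the pairing map k ↦ (π_A(k), π_B(k)):
  0 -> (0,0)
  1 -> (0,4)
  2 -> (1,0)
  3 -> (1,2)
  4 -> (1,5)
  5 -> (1,4)
  6 -> (0,2)
  7 -> (1,3)
  8 -> (0,3)
  9 -> (1,1)
  10 -> (0,1)
  11 -> (0,5)
distinct pairs in image: 12 / 12 needed
  → bijection onto A×B; projections well-typed.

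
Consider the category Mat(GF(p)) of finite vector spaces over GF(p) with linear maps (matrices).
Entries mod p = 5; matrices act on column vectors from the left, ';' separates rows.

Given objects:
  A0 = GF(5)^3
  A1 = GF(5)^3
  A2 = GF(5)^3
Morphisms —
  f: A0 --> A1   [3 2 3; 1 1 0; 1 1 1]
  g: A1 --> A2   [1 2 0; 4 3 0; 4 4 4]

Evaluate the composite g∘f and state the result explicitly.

Answer: [0 4 3; 0 1 2; 0 1 1]

Derivation:
  e0=(1,0,0) f-->(3,1,1) g-->(0,0,0)
  e1=(0,1,0) f-->(2,1,1) g-->(4,1,1)
  e2=(0,0,1) f-->(3,0,1) g-->(3,2,1)
composite: [0 4 3; 0 1 2; 0 1 1]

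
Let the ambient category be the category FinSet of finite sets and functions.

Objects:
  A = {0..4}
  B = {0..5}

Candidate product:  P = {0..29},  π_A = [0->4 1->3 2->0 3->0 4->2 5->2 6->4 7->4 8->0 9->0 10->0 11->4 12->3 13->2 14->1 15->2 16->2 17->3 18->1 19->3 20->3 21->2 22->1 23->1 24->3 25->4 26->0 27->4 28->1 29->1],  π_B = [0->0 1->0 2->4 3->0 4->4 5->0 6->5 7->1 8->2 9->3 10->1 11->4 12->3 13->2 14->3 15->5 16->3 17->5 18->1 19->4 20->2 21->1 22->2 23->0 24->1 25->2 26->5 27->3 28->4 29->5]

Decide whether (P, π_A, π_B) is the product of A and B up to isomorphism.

|A|·|B| = 5·6 = 30;  |P| = 30
Check the pairing map k ↦ (π_A(k), π_B(k)):
  0 -> (4,0)
  1 -> (3,0)
  2 -> (0,4)
  3 -> (0,0)
  4 -> (2,4)
  5 -> (2,0)
  6 -> (4,5)
  7 -> (4,1)
  8 -> (0,2)
  9 -> (0,3)
  10 -> (0,1)
  11 -> (4,4)
  12 -> (3,3)
  13 -> (2,2)
  14 -> (1,3)
  15 -> (2,5)
  16 -> (2,3)
  17 -> (3,5)
  18 -> (1,1)
  19 -> (3,4)
  20 -> (3,2)
  21 -> (2,1)
  22 -> (1,2)
  23 -> (1,0)
  24 -> (3,1)
  25 -> (4,2)
  26 -> (0,5)
  27 -> (4,3)
  28 -> (1,4)
  29 -> (1,5)
distinct pairs in image: 30 / 30 needed
  → bijection onto A×B; projections well-typed.

Answer: VALID PRODUCT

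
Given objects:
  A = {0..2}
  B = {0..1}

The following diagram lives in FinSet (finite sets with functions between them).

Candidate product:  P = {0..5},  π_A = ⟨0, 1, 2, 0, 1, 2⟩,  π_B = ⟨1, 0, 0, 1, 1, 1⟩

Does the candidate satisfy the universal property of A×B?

|A|·|B| = 3·2 = 6;  |P| = 6
Check the pairing map k ↦ (π_A(k), π_B(k)):
  0 -> (0,1)
  1 -> (1,0)
  2 -> (2,0)
  3 -> (0,1)  ✗ repeats pair of k=0
  4 -> (1,1)
  5 -> (2,1)
distinct pairs in image: 5 / 6 needed
  → (0,1) hit at k=0 and k=3

Answer: NOT A VALID PRODUCT — duplicate pair at indices 3,0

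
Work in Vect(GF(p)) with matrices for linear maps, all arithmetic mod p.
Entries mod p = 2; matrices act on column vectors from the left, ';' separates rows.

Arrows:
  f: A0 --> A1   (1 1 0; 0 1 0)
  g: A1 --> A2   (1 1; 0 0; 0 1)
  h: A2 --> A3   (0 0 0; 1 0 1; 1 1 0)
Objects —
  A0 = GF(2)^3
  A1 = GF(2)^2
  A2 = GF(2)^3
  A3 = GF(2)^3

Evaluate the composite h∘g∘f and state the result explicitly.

Answer: (0 0 0; 1 1 0; 1 0 0)

Trace:
  e0=(1,0,0) f-->(1,0) g-->(1,0,0) h-->(0,1,1)
  e1=(0,1,0) f-->(1,1) g-->(0,0,1) h-->(0,1,0)
  e2=(0,0,1) f-->(0,0) g-->(0,0,0) h-->(0,0,0)
result: (0 0 0; 1 1 0; 1 0 0)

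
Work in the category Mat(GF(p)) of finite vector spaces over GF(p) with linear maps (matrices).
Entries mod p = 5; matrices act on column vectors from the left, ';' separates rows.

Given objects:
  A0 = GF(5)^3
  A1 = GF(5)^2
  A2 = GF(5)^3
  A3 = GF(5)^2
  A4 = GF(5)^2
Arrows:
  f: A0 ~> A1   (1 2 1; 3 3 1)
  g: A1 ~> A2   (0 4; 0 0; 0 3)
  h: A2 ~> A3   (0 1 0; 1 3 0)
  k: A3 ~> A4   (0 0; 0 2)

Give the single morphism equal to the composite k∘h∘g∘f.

Answer: (0 0 0; 4 4 3)

Work:
  e0=[1,0,0] f~>[1,3] g~>[2,0,4] h~>[0,2] k~>[0,4]
  e1=[0,1,0] f~>[2,3] g~>[2,0,4] h~>[0,2] k~>[0,4]
  e2=[0,0,1] f~>[1,1] g~>[4,0,3] h~>[0,4] k~>[0,3]
result: (0 0 0; 4 4 3)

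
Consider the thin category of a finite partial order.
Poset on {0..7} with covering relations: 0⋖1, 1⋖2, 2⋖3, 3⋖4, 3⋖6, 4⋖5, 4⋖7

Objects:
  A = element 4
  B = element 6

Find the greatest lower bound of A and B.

Lower bounds of A=4 and B=6: {0,1,2,3}
  0 ⊑ 3
  1 ⊑ 3
  2 ⊑ 3
  3 ⊑ 3
glb = 3

Answer: A∧B = 3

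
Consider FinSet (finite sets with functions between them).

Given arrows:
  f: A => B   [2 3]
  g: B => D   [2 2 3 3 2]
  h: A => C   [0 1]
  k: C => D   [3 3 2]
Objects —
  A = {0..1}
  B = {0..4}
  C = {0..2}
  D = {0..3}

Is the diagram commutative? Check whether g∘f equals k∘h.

Answer: COMMUTES

Work:
Along f;g (path 1):
  0 f=>2 g=>3
  1 f=>3 g=>3
  ⟦path⟧₁ = [3 3]
Along h;k (path 2):
  0 h=>0 k=>3
  1 h=>1 k=>3
  ⟦path⟧₂ = [3 3]
Equal? same morphism ✓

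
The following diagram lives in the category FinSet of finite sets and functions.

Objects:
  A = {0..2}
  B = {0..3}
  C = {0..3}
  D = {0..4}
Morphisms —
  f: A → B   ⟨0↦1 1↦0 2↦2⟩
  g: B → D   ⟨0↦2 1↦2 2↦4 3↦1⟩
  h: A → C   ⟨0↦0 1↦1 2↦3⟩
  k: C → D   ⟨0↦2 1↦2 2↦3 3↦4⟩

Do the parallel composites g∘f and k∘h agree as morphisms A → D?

1) trace f;g:
  0 f→1 g→2
  1 f→0 g→2
  2 f→2 g→4
  ⟦path⟧₁ = ⟨0↦2 1↦2 2↦4⟩
2) trace h;k:
  0 h→0 k→2
  1 h→1 k→2
  2 h→3 k→4
  ⟦path⟧₂ = ⟨0↦2 1↦2 2↦4⟩
Equal? equal; square commutes

Answer: COMMUTES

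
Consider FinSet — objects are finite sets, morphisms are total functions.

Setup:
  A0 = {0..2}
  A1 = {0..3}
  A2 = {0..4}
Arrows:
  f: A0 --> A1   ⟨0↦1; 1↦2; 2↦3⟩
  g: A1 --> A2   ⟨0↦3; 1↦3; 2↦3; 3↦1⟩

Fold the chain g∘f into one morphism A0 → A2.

Answer: ⟨0↦3; 1↦3; 2↦1⟩

Trace:
  0 f-->1 g-->3
  1 f-->2 g-->3
  2 f-->3 g-->1
result: ⟨0↦3; 1↦3; 2↦1⟩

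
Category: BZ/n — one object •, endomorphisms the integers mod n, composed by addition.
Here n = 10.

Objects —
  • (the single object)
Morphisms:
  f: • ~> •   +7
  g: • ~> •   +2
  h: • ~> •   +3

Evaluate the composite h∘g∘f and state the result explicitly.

Answer: +2

Trace:
  0 +7≡7 +2≡9 +3≡2  (mod 10)
⟦path⟧: +2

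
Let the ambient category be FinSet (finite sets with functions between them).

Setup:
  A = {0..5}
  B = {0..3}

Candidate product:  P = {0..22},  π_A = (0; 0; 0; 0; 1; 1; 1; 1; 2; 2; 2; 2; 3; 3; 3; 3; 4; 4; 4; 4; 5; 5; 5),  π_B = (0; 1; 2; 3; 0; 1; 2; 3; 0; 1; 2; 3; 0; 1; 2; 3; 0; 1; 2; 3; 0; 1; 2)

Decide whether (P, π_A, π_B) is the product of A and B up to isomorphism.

Answer: NOT A VALID PRODUCT — |P|=23 ≠ |A|·|B|=24

Derivation:
|A|·|B| = 6·4 = 24;  |P| = 23
  → cardinalities differ; no bijection possible.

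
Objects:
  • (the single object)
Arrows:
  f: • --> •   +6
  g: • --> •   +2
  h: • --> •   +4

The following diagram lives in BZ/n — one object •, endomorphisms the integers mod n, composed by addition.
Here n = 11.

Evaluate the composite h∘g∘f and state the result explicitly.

Answer: +1

Trace:
  0 +6≡6 +2≡8 +4≡1  (mod 11)
⟦path⟧: +1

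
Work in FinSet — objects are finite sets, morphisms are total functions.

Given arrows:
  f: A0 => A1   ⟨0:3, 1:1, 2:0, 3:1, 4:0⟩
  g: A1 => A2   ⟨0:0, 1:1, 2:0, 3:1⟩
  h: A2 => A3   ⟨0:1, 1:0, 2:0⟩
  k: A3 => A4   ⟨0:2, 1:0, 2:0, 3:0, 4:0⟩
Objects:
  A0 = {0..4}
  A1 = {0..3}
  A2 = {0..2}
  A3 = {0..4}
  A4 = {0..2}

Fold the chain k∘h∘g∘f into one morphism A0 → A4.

Answer: ⟨0:2, 1:2, 2:0, 3:2, 4:0⟩

Derivation:
  0 f=>3 g=>1 h=>0 k=>2
  1 f=>1 g=>1 h=>0 k=>2
  2 f=>0 g=>0 h=>1 k=>0
  3 f=>1 g=>1 h=>0 k=>2
  4 f=>0 g=>0 h=>1 k=>0
composite: ⟨0:2, 1:2, 2:0, 3:2, 4:0⟩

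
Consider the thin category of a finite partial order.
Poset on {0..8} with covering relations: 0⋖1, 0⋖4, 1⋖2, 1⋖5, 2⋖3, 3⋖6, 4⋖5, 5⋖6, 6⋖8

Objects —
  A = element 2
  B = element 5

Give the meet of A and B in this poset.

{x : x<=A ∧ x<=B} = {0,1}  (A=2, B=5)
  0 <= 1
  1 <= 1
glb = 1

Answer: A∧B = 1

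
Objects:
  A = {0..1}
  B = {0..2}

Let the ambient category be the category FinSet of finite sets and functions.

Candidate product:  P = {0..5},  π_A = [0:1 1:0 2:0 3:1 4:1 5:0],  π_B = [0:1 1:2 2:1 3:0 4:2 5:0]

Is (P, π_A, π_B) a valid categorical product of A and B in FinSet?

Answer: VALID PRODUCT

Trace:
|A|·|B| = 2·3 = 6;  |P| = 6
Check the pairing map k ↦ (π_A(k), π_B(k)):
  0 : (1,1)
  1 : (0,2)
  2 : (0,1)
  3 : (1,0)
  4 : (1,2)
  5 : (0,0)
distinct pairs in image: 6 / 6 needed
  → bijection onto A×B; projections well-typed.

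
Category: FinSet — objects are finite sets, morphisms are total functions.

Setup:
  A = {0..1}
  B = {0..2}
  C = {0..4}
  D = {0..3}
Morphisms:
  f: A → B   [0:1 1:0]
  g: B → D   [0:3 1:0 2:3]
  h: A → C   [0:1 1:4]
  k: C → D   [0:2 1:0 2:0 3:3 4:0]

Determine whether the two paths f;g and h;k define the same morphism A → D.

Along f;g (path 1):
  0 f→1 g→0
  1 f→0 g→3
  result₁ = [0:0 1:3]
Along h;k (path 2):
  0 h→1 k→0
  1 h→4 k→0
  result₂ = [0:0 1:0]
Equal? NO — does not commute

Answer: DOES NOT COMMUTE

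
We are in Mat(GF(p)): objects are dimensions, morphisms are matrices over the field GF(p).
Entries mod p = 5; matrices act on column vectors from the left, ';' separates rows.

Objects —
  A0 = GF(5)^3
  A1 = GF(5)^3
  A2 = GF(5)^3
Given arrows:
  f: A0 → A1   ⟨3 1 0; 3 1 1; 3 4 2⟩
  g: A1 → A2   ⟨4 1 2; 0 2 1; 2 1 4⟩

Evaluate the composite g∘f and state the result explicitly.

Answer: ⟨1 3 0; 4 1 4; 1 4 4⟩

Derivation:
  e0=(1,0,0) f→(3,3,3) g→(1,4,1)
  e1=(0,1,0) f→(1,1,4) g→(3,1,4)
  e2=(0,0,1) f→(0,1,2) g→(0,4,4)
result: ⟨1 3 0; 4 1 4; 1 4 4⟩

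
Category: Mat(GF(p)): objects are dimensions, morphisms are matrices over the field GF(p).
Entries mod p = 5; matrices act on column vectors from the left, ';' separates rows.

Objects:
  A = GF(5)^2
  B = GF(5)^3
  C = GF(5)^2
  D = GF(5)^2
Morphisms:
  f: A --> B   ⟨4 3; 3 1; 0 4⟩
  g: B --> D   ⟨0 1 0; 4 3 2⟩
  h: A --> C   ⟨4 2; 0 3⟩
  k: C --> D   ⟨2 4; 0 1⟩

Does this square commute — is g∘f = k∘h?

Answer: COMMUTES

Derivation:
1) trace f;g:
  e0=(1,0) f-->(4,3,0) g-->(3,0)
  e1=(0,1) f-->(3,1,4) g-->(1,3)
  composite₁ = ⟨3 1; 0 3⟩
2) trace h;k:
  e0=(1,0) h-->(4,0) k-->(3,0)
  e1=(0,1) h-->(2,3) k-->(1,3)
  composite₂ = ⟨3 1; 0 3⟩
Equal? YES — commutes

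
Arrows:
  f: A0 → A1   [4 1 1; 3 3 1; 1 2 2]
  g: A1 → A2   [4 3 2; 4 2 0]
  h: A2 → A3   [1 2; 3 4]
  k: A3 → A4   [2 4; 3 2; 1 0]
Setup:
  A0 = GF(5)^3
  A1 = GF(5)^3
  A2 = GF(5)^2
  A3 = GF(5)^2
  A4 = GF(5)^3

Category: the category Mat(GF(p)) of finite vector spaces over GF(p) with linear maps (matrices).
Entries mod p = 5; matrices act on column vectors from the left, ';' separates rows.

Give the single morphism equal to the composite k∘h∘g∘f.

Answer: [3 3 4; 1 3 3; 1 2 3]

Trace:
  e0=[1,0,0] f→[4,3,1] g→[2,2] h→[1,4] k→[3,1,1]
  e1=[0,1,0] f→[1,3,2] g→[2,0] h→[2,1] k→[3,3,2]
  e2=[0,0,1] f→[1,1,2] g→[1,1] h→[3,2] k→[4,3,3]
composite: [3 3 4; 1 3 3; 1 2 3]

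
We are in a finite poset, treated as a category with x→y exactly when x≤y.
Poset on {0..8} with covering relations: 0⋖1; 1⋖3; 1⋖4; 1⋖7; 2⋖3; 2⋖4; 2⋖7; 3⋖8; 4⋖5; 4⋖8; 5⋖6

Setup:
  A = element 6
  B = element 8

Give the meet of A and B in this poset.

Answer: A∧B = 4

Trace:
Lower bounds of A=6 and B=8: {0,1,2,4}
  0 ⊑ 4
  1 ⊑ 4
  2 ⊑ 4
  4 ⊑ 4
glb = 4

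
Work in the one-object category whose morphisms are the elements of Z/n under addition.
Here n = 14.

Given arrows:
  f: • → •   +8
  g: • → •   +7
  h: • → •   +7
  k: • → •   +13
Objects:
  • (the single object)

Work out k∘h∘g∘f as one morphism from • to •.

  0 +8≡8 +7≡1 +7≡8 +13≡7  (mod 14)
⟦path⟧: +7

Answer: +7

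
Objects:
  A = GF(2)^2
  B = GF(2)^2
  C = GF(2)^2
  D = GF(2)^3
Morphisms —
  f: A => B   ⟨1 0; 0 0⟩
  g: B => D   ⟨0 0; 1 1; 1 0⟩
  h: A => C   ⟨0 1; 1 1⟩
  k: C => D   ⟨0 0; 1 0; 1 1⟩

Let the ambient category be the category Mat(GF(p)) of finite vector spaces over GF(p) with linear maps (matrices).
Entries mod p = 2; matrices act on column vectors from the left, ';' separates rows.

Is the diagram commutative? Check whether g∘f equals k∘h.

1) trace f;g:
  e0=[1,0] f=>[1,0] g=>[0,1,1]
  e1=[0,1] f=>[0,0] g=>[0,0,0]
  composite₁ = ⟨0 0; 1 0; 1 0⟩
2) trace h;k:
  e0=[1,0] h=>[0,1] k=>[0,0,1]
  e1=[0,1] h=>[1,1] k=>[0,1,0]
  composite₂ = ⟨0 0; 0 1; 1 0⟩
Equal? differ; not commutative

Answer: DOES NOT COMMUTE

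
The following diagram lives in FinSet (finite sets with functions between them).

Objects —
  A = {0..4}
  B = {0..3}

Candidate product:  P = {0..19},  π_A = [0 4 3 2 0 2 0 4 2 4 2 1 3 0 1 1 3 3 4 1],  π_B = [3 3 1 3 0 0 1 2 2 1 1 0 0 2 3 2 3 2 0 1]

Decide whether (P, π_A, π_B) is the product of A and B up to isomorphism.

|A|·|B| = 5·4 = 20;  |P| = 20
Check the pairing map k ↦ (π_A(k), π_B(k)):
  0 ↦ (0,3)
  1 ↦ (4,3)
  2 ↦ (3,1)
  3 ↦ (2,3)
  4 ↦ (0,0)
  5 ↦ (2,0)
  6 ↦ (0,1)
  7 ↦ (4,2)
  8 ↦ (2,2)
  9 ↦ (4,1)
  10 ↦ (2,1)
  11 ↦ (1,0)
  12 ↦ (3,0)
  13 ↦ (0,2)
  14 ↦ (1,3)
  15 ↦ (1,2)
  16 ↦ (3,3)
  17 ↦ (3,2)
  18 ↦ (4,0)
  19 ↦ (1,1)
distinct pairs in image: 20 / 20 needed
  → bijection onto A×B; projections well-typed.

Answer: VALID PRODUCT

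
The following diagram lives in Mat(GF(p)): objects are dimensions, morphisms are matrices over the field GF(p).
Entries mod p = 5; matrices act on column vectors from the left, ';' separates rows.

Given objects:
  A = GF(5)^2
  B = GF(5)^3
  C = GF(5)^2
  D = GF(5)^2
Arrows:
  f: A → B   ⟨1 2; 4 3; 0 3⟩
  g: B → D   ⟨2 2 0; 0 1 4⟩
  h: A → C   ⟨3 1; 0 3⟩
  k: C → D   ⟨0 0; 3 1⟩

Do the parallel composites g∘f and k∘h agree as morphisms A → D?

1) trace f;g:
  e0=(1,0) f→(1,4,0) g→(0,4)
  e1=(0,1) f→(2,3,3) g→(0,0)
  composite₁ = ⟨0 0; 4 0⟩
2) trace h;k:
  e0=(1,0) h→(3,0) k→(0,4)
  e1=(0,1) h→(1,3) k→(0,1)
  composite₂ = ⟨0 0; 4 1⟩
Equal? differ; not commutative

Answer: DOES NOT COMMUTE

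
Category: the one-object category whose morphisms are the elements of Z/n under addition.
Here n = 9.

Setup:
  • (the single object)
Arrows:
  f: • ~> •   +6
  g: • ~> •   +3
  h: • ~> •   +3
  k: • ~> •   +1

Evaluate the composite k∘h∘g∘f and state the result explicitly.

  0 +6≡6 +3≡0 +3≡3 +1≡4  (mod 9)
⟦path⟧: +4

Answer: +4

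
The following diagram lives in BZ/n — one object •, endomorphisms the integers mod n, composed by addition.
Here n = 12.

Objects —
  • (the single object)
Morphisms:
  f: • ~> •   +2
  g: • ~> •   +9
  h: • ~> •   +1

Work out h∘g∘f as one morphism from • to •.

  0 +2≡2 +9≡11 +1≡0  (mod 12)
composite: +0

Answer: +0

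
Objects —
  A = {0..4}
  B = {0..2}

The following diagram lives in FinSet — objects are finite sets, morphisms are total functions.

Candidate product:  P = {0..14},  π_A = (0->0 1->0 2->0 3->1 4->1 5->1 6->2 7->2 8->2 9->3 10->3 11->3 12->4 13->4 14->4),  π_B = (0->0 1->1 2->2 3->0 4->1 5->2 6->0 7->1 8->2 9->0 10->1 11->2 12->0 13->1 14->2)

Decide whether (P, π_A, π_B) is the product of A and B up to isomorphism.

Answer: VALID PRODUCT

Derivation:
|A|·|B| = 5·3 = 15;  |P| = 15
Check the pairing map k ↦ (π_A(k), π_B(k)):
  0 -> (0,0)
  1 -> (0,1)
  2 -> (0,2)
  3 -> (1,0)
  4 -> (1,1)
  5 -> (1,2)
  6 -> (2,0)
  7 -> (2,1)
  8 -> (2,2)
  9 -> (3,0)
  10 -> (3,1)
  11 -> (3,2)
  12 -> (4,0)
  13 -> (4,1)
  14 -> (4,2)
distinct pairs in image: 15 / 15 needed
  → bijection onto A×B; projections well-typed.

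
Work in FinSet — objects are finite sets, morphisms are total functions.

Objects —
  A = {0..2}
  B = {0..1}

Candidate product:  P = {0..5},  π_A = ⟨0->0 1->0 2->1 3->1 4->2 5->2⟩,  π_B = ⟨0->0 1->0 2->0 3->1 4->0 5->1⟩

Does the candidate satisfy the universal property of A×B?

Answer: NOT A VALID PRODUCT — duplicate pair at indices 0,1

Derivation:
|A|·|B| = 3·2 = 6;  |P| = 6
Check the pairing map k ↦ (π_A(k), π_B(k)):
  0 -> (0,0)
  1 -> (0,0)  ✗ repeats pair of k=0
  2 -> (1,0)
  3 -> (1,1)
  4 -> (2,0)
  5 -> (2,1)
distinct pairs in image: 5 / 6 needed
  → (0,0) hit at k=0 and k=1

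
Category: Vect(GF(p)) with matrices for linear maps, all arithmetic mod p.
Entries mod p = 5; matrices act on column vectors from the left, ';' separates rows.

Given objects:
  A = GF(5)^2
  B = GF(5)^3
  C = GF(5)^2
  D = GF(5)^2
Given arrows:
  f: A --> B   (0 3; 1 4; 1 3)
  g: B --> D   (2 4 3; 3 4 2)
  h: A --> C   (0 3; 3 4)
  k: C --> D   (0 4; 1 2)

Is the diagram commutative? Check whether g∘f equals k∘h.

Answer: COMMUTES

Work:
Along f;g (path 1):
  e0=⟨1,0⟩ f-->⟨0,1,1⟩ g-->⟨2,1⟩
  e1=⟨0,1⟩ f-->⟨3,4,3⟩ g-->⟨1,1⟩
  composite₁ = (2 1; 1 1)
Along h;k (path 2):
  e0=⟨1,0⟩ h-->⟨0,3⟩ k-->⟨2,1⟩
  e1=⟨0,1⟩ h-->⟨3,4⟩ k-->⟨1,1⟩
  composite₂ = (2 1; 1 1)
Equal? equal; square commutes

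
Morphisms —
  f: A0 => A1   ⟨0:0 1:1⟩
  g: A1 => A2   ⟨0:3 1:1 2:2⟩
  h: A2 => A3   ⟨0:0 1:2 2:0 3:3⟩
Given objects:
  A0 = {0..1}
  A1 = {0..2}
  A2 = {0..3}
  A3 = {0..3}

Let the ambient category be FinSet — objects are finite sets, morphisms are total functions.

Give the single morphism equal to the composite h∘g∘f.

  0 f=>0 g=>3 h=>3
  1 f=>1 g=>1 h=>2
composite: ⟨0:3 1:2⟩

Answer: ⟨0:3 1:2⟩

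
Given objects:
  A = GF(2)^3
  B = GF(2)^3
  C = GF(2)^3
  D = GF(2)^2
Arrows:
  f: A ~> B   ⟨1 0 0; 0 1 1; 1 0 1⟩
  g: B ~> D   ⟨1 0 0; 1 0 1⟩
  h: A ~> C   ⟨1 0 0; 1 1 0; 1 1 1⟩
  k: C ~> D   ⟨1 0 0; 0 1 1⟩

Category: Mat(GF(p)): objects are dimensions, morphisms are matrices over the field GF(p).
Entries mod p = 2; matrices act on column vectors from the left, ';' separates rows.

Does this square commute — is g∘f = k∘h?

Answer: COMMUTES

Work:
Path 1 = f;g:
  e0=[1,0,0] f~>[1,0,1] g~>[1,0]
  e1=[0,1,0] f~>[0,1,0] g~>[0,0]
  e2=[0,0,1] f~>[0,1,1] g~>[0,1]
  composite₁ = ⟨1 0 0; 0 0 1⟩
Path 2 = h;k:
  e0=[1,0,0] h~>[1,1,1] k~>[1,0]
  e1=[0,1,0] h~>[0,1,1] k~>[0,0]
  e2=[0,0,1] h~>[0,0,1] k~>[0,1]
  composite₂ = ⟨1 0 0; 0 0 1⟩
Equal? equal; square commutes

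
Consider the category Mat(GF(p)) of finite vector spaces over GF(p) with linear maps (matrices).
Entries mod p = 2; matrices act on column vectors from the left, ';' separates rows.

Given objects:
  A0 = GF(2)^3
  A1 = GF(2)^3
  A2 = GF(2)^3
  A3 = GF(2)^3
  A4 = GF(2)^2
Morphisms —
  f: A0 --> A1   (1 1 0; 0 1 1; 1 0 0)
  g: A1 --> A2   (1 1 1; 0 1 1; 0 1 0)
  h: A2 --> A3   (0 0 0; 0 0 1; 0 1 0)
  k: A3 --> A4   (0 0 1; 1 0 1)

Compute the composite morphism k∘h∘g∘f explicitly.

  e0=⟨1,0,0⟩ f-->⟨1,0,1⟩ g-->⟨0,1,0⟩ h-->⟨0,0,1⟩ k-->⟨1,1⟩
  e1=⟨0,1,0⟩ f-->⟨1,1,0⟩ g-->⟨0,1,1⟩ h-->⟨0,1,1⟩ k-->⟨1,1⟩
  e2=⟨0,0,1⟩ f-->⟨0,1,0⟩ g-->⟨1,1,1⟩ h-->⟨0,1,1⟩ k-->⟨1,1⟩
result: (1 1 1; 1 1 1)

Answer: (1 1 1; 1 1 1)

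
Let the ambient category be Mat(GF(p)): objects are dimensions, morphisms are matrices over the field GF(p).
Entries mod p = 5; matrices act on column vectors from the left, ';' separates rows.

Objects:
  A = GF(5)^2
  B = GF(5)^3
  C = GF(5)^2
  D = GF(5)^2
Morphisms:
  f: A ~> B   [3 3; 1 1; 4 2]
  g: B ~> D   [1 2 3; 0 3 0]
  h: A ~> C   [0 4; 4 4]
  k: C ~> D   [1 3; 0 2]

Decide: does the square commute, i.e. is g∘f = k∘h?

Along f;g (path 1):
  e0=(1,0) f~>(3,1,4) g~>(2,3)
  e1=(0,1) f~>(3,1,2) g~>(1,3)
  composite₁ = [2 1; 3 3]
Along h;k (path 2):
  e0=(1,0) h~>(0,4) k~>(2,3)
  e1=(0,1) h~>(4,4) k~>(1,3)
  composite₂ = [2 1; 3 3]
Equal? same morphism ✓

Answer: COMMUTES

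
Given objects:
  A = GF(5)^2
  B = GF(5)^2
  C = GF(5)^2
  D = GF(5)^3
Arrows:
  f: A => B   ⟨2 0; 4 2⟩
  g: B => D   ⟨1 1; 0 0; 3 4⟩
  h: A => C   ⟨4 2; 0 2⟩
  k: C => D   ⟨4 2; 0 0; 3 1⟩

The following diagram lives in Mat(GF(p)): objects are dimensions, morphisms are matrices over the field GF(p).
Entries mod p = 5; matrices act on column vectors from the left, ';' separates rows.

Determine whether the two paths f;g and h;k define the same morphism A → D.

Along f;g (path 1):
  e0=⟨1,0⟩ f=>⟨2,4⟩ g=>⟨1,0,2⟩
  e1=⟨0,1⟩ f=>⟨0,2⟩ g=>⟨2,0,3⟩
  composite₁ = ⟨1 2; 0 0; 2 3⟩
Along h;k (path 2):
  e0=⟨1,0⟩ h=>⟨4,0⟩ k=>⟨1,0,2⟩
  e1=⟨0,1⟩ h=>⟨2,2⟩ k=>⟨2,0,3⟩
  composite₂ = ⟨1 2; 0 0; 2 3⟩
Equal? same morphism ✓

Answer: COMMUTES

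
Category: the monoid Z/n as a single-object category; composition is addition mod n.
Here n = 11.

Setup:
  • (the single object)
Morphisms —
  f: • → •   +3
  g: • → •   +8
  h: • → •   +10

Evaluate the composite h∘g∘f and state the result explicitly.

  0 +3≡3 +8≡0 +10≡10  (mod 11)
result: +10

Answer: +10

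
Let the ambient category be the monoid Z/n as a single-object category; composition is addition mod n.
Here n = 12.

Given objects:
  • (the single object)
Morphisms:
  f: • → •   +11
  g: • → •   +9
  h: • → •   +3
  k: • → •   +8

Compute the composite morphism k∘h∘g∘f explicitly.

Answer: +7

Derivation:
  0 +11≡11 +9≡8 +3≡11 +8≡7  (mod 12)
composite: +7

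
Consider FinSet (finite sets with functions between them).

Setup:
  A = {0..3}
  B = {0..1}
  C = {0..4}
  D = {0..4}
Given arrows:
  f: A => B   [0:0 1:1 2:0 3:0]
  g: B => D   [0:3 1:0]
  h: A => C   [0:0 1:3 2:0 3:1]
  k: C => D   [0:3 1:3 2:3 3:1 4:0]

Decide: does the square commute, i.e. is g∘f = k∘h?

1) trace f;g:
  0 f=>0 g=>3
  1 f=>1 g=>0
  2 f=>0 g=>3
  3 f=>0 g=>3
  composite₁ = [0:3 1:0 2:3 3:3]
2) trace h;k:
  0 h=>0 k=>3
  1 h=>3 k=>1
  2 h=>0 k=>3
  3 h=>1 k=>3
  composite₂ = [0:3 1:1 2:3 3:3]
Equal? distinct morphisms ✗

Answer: DOES NOT COMMUTE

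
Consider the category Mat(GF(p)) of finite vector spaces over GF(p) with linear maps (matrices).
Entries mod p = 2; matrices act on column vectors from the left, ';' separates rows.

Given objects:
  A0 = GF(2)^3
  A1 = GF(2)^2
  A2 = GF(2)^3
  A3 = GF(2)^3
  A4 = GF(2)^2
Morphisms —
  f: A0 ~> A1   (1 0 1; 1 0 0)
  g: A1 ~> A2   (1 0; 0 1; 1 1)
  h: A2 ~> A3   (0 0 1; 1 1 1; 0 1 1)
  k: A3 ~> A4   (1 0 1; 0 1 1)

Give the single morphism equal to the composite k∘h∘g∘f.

Answer: (1 0 0; 1 0 1)

Trace:
  e0=(1,0,0) f~>(1,1) g~>(1,1,0) h~>(0,0,1) k~>(1,1)
  e1=(0,1,0) f~>(0,0) g~>(0,0,0) h~>(0,0,0) k~>(0,0)
  e2=(0,0,1) f~>(1,0) g~>(1,0,1) h~>(1,0,1) k~>(0,1)
composite: (1 0 0; 1 0 1)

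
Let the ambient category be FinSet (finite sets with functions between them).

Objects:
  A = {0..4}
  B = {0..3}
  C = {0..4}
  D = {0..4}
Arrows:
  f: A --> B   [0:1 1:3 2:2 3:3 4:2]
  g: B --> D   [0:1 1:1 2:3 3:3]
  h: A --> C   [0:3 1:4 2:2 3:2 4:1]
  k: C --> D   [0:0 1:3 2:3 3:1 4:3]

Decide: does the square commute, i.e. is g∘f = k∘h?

Along f;g (path 1):
  0 f-->1 g-->1
  1 f-->3 g-->3
  2 f-->2 g-->3
  3 f-->3 g-->3
  4 f-->2 g-->3
  ⟦path⟧₁ = [0:1 1:3 2:3 3:3 4:3]
Along h;k (path 2):
  0 h-->3 k-->1
  1 h-->4 k-->3
  2 h-->2 k-->3
  3 h-->2 k-->3
  4 h-->1 k-->3
  ⟦path⟧₂ = [0:1 1:3 2:3 3:3 4:3]
Equal? YES — commutes

Answer: COMMUTES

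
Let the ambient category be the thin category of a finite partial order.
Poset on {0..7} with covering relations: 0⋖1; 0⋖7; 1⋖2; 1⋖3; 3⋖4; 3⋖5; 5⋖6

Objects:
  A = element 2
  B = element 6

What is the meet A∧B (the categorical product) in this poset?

{x : x<=A ∧ x<=B} = {0,1}  (A=2, B=6)
  0 <= 1
  1 <= 1
glb = 1

Answer: A∧B = 1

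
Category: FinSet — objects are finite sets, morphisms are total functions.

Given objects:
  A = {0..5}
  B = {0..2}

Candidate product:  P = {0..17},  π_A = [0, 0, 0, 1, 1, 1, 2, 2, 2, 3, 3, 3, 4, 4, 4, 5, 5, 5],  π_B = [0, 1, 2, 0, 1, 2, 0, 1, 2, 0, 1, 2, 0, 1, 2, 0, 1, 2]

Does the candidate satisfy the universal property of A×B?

Answer: VALID PRODUCT

Derivation:
|A|·|B| = 6·3 = 18;  |P| = 18
Check the pairing map k ↦ (π_A(k), π_B(k)):
  0 -> (0,0)
  1 -> (0,1)
  2 -> (0,2)
  3 -> (1,0)
  4 -> (1,1)
  5 -> (1,2)
  6 -> (2,0)
  7 -> (2,1)
  8 -> (2,2)
  9 -> (3,0)
  10 -> (3,1)
  11 -> (3,2)
  12 -> (4,0)
  13 -> (4,1)
  14 -> (4,2)
  15 -> (5,0)
  16 -> (5,1)
  17 -> (5,2)
distinct pairs in image: 18 / 18 needed
  → bijection onto A×B; projections well-typed.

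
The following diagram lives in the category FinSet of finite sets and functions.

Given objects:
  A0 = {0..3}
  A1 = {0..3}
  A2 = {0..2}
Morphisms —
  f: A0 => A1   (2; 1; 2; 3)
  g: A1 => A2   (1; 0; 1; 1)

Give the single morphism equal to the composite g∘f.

  0 f=>2 g=>1
  1 f=>1 g=>0
  2 f=>2 g=>1
  3 f=>3 g=>1
result: (1; 0; 1; 1)

Answer: (1; 0; 1; 1)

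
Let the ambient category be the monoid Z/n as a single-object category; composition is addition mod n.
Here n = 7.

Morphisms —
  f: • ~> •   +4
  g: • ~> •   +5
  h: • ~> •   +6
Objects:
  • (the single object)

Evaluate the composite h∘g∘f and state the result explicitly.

Answer: +1

Work:
  0 +4≡4 +5≡2 +6≡1  (mod 7)
composite: +1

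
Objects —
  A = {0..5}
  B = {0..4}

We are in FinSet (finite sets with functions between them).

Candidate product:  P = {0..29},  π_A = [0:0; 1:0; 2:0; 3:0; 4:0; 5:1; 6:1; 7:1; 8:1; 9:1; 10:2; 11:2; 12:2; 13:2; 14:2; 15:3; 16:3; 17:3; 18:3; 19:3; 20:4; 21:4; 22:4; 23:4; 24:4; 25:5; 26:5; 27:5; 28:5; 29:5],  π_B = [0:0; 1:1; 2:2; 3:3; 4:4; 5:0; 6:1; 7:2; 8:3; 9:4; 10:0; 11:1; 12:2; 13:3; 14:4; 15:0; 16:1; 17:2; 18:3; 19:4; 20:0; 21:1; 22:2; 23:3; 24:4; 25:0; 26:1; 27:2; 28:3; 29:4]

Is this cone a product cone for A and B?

Answer: VALID PRODUCT

Work:
|A|·|B| = 6·5 = 30;  |P| = 30
Check the pairing map k ↦ (π_A(k), π_B(k)):
  0 : (0,0)
  1 : (0,1)
  2 : (0,2)
  3 : (0,3)
  4 : (0,4)
  5 : (1,0)
  6 : (1,1)
  7 : (1,2)
  8 : (1,3)
  9 : (1,4)
  10 : (2,0)
  11 : (2,1)
  12 : (2,2)
  13 : (2,3)
  14 : (2,4)
  15 : (3,0)
  16 : (3,1)
  17 : (3,2)
  18 : (3,3)
  19 : (3,4)
  20 : (4,0)
  21 : (4,1)
  22 : (4,2)
  23 : (4,3)
  24 : (4,4)
  25 : (5,0)
  26 : (5,1)
  27 : (5,2)
  28 : (5,3)
  29 : (5,4)
distinct pairs in image: 30 / 30 needed
  → bijection onto A×B; projections well-typed.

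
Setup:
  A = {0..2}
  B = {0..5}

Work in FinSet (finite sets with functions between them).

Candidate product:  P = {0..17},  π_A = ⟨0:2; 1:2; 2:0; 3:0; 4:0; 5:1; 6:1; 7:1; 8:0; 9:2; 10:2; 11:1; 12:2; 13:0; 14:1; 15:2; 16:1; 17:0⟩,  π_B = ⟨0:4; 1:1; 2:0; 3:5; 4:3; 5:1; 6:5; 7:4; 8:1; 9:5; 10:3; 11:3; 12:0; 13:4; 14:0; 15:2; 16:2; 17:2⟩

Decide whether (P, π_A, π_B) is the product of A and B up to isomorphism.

|A|·|B| = 3·6 = 18;  |P| = 18
Check the pairing map k ↦ (π_A(k), π_B(k)):
  0 : (2,4)
  1 : (2,1)
  2 : (0,0)
  3 : (0,5)
  4 : (0,3)
  5 : (1,1)
  6 : (1,5)
  7 : (1,4)
  8 : (0,1)
  9 : (2,5)
  10 : (2,3)
  11 : (1,3)
  12 : (2,0)
  13 : (0,4)
  14 : (1,0)
  15 : (2,2)
  16 : (1,2)
  17 : (0,2)
distinct pairs in image: 18 / 18 needed
  → bijection onto A×B; projections well-typed.

Answer: VALID PRODUCT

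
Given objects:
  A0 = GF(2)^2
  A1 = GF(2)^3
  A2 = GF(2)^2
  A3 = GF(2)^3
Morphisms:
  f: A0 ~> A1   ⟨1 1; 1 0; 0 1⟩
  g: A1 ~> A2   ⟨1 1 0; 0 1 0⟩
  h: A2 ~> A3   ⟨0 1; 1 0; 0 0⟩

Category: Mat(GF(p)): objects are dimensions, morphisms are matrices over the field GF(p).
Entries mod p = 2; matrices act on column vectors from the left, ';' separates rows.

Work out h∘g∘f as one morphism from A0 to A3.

  e0=⟨1,0⟩ f~>⟨1,1,0⟩ g~>⟨0,1⟩ h~>⟨1,0,0⟩
  e1=⟨0,1⟩ f~>⟨1,0,1⟩ g~>⟨1,0⟩ h~>⟨0,1,0⟩
composite: ⟨1 0; 0 1; 0 0⟩

Answer: ⟨1 0; 0 1; 0 0⟩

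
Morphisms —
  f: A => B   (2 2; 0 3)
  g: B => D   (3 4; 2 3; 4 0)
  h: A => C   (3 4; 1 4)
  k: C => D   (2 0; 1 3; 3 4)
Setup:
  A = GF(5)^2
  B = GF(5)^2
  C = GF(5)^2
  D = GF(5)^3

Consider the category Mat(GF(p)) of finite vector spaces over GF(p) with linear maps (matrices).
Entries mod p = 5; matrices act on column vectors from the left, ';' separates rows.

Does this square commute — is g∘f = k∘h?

Along f;g (path 1):
  e0=(1,0) f=>(2,0) g=>(1,4,3)
  e1=(0,1) f=>(2,3) g=>(3,3,3)
  ⟦path⟧₁ = (1 3; 4 3; 3 3)
Along h;k (path 2):
  e0=(1,0) h=>(3,1) k=>(1,1,3)
  e1=(0,1) h=>(4,4) k=>(3,1,3)
  ⟦path⟧₂ = (1 3; 1 1; 3 3)
Equal? differ; not commutative

Answer: DOES NOT COMMUTE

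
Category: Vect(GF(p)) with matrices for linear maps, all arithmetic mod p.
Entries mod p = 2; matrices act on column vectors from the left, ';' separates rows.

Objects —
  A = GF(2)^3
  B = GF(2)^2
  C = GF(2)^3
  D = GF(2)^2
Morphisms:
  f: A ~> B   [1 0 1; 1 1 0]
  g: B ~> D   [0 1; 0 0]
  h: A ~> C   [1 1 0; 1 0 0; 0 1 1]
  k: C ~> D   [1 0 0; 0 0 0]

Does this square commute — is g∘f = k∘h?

Answer: COMMUTES

Trace:
Path 1 = f;g:
  e0=[1,0,0] f~>[1,1] g~>[1,0]
  e1=[0,1,0] f~>[0,1] g~>[1,0]
  e2=[0,0,1] f~>[1,0] g~>[0,0]
  result₁ = [1 1 0; 0 0 0]
Path 2 = h;k:
  e0=[1,0,0] h~>[1,1,0] k~>[1,0]
  e1=[0,1,0] h~>[1,0,1] k~>[1,0]
  e2=[0,0,1] h~>[0,0,1] k~>[0,0]
  result₂ = [1 1 0; 0 0 0]
Equal? YES — commutes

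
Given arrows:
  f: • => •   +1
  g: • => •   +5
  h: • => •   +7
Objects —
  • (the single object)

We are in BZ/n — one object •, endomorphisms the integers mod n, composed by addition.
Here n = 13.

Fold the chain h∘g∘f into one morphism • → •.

Answer: +0

Trace:
  0 +1≡1 +5≡6 +7≡0  (mod 13)
⟦path⟧: +0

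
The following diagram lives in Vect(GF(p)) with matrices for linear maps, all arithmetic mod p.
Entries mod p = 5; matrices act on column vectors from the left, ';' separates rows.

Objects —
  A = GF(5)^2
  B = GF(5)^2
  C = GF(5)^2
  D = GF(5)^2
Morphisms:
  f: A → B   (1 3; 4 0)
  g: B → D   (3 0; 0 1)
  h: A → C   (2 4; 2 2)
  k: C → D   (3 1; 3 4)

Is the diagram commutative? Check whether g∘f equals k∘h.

1) trace f;g:
  e0=[1,0] f→[1,4] g→[3,4]
  e1=[0,1] f→[3,0] g→[4,0]
  ⟦path⟧₁ = (3 4; 4 0)
2) trace h;k:
  e0=[1,0] h→[2,2] k→[3,4]
  e1=[0,1] h→[4,2] k→[4,0]
  ⟦path⟧₂ = (3 4; 4 0)
Equal? equal; square commutes

Answer: COMMUTES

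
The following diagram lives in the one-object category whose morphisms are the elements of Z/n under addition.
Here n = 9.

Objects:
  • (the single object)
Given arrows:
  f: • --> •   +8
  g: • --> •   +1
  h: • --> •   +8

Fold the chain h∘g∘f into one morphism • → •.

  0 +8≡8 +1≡0 +8≡8  (mod 9)
composite: +8

Answer: +8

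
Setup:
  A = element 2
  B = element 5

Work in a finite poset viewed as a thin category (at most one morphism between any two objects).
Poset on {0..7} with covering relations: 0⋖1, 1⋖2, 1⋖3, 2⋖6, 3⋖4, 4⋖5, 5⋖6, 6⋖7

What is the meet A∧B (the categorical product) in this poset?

{x : x<=A ∧ x<=B} = {0,1}  (A=2, B=5)
  0 <= 1
  1 <= 1
glb = 1

Answer: A∧B = 1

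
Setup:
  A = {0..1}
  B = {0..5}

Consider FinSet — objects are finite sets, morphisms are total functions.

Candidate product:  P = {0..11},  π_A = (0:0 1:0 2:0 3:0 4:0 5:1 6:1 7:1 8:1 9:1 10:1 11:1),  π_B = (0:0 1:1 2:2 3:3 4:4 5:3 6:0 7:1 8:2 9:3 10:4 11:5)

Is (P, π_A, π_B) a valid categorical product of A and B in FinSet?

Answer: NOT A VALID PRODUCT — duplicate pair at indices 9,5

Derivation:
|A|·|B| = 2·6 = 12;  |P| = 12
Check the pairing map k ↦ (π_A(k), π_B(k)):
  0 : (0,0)
  1 : (0,1)
  2 : (0,2)
  3 : (0,3)
  4 : (0,4)
  5 : (1,3)
  6 : (1,0)
  7 : (1,1)
  8 : (1,2)
  9 : (1,3)  ✗ repeats pair of k=5
  10 : (1,4)
  11 : (1,5)
distinct pairs in image: 11 / 12 needed
  → (1,3) hit at k=5 and k=9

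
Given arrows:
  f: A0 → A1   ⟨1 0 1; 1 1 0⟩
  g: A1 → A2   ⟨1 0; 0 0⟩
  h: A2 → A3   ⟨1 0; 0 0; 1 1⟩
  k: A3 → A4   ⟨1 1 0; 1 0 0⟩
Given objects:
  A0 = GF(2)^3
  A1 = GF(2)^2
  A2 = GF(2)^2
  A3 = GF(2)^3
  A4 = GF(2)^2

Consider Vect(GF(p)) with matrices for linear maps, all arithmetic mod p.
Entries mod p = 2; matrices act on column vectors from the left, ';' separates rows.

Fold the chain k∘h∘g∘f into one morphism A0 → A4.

Answer: ⟨1 0 1; 1 0 1⟩

Work:
  e0=⟨1,0,0⟩ f→⟨1,1⟩ g→⟨1,0⟩ h→⟨1,0,1⟩ k→⟨1,1⟩
  e1=⟨0,1,0⟩ f→⟨0,1⟩ g→⟨0,0⟩ h→⟨0,0,0⟩ k→⟨0,0⟩
  e2=⟨0,0,1⟩ f→⟨1,0⟩ g→⟨1,0⟩ h→⟨1,0,1⟩ k→⟨1,1⟩
result: ⟨1 0 1; 1 0 1⟩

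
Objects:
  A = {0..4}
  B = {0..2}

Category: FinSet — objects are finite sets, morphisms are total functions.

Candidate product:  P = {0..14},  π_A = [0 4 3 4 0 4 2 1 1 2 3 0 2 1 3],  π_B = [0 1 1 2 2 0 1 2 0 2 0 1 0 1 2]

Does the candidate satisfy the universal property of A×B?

|A|·|B| = 5·3 = 15;  |P| = 15
Check the pairing map k ↦ (π_A(k), π_B(k)):
  0 -> (0,0)
  1 -> (4,1)
  2 -> (3,1)
  3 -> (4,2)
  4 -> (0,2)
  5 -> (4,0)
  6 -> (2,1)
  7 -> (1,2)
  8 -> (1,0)
  9 -> (2,2)
  10 -> (3,0)
  11 -> (0,1)
  12 -> (2,0)
  13 -> (1,1)
  14 -> (3,2)
distinct pairs in image: 15 / 15 needed
  → bijection onto A×B; projections well-typed.

Answer: VALID PRODUCT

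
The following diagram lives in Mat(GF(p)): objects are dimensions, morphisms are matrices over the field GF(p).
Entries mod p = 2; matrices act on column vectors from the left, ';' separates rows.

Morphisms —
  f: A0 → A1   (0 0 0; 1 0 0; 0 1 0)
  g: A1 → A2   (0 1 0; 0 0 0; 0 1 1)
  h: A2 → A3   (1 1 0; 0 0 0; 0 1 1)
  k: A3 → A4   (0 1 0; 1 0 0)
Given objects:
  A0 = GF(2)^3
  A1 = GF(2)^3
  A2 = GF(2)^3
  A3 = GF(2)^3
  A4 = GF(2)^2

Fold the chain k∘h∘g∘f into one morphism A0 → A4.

  e0=⟨1,0,0⟩ f→⟨0,1,0⟩ g→⟨1,0,1⟩ h→⟨1,0,1⟩ k→⟨0,1⟩
  e1=⟨0,1,0⟩ f→⟨0,0,1⟩ g→⟨0,0,1⟩ h→⟨0,0,1⟩ k→⟨0,0⟩
  e2=⟨0,0,1⟩ f→⟨0,0,0⟩ g→⟨0,0,0⟩ h→⟨0,0,0⟩ k→⟨0,0⟩
⟦path⟧: (0 0 0; 1 0 0)

Answer: (0 0 0; 1 0 0)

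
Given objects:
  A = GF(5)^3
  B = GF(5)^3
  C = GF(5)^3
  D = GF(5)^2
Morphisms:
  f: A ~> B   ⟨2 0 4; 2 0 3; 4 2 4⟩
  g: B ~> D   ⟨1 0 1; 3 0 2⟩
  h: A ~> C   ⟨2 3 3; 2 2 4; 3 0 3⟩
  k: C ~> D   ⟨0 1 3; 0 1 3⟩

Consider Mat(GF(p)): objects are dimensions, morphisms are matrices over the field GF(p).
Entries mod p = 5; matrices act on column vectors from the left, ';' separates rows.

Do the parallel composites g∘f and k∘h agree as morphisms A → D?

Answer: DOES NOT COMMUTE

Trace:
Path 1 = f;g:
  e0=⟨1,0,0⟩ f~>⟨2,2,4⟩ g~>⟨1,4⟩
  e1=⟨0,1,0⟩ f~>⟨0,0,2⟩ g~>⟨2,4⟩
  e2=⟨0,0,1⟩ f~>⟨4,3,4⟩ g~>⟨3,0⟩
  ⟦path⟧₁ = ⟨1 2 3; 4 4 0⟩
Path 2 = h;k:
  e0=⟨1,0,0⟩ h~>⟨2,2,3⟩ k~>⟨1,1⟩
  e1=⟨0,1,0⟩ h~>⟨3,2,0⟩ k~>⟨2,2⟩
  e2=⟨0,0,1⟩ h~>⟨3,4,3⟩ k~>⟨3,3⟩
  ⟦path⟧₂ = ⟨1 2 3; 1 2 3⟩
Equal? differ; not commutative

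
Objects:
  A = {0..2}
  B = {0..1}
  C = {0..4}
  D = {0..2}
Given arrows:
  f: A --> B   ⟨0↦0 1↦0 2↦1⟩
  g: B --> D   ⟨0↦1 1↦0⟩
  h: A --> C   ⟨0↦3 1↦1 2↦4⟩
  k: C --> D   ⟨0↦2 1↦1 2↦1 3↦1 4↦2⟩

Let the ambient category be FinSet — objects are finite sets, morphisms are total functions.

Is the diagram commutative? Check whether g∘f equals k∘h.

Answer: DOES NOT COMMUTE

Work:
Along f;g (path 1):
  0 f-->0 g-->1
  1 f-->0 g-->1
  2 f-->1 g-->0
  composite₁ = ⟨0↦1 1↦1 2↦0⟩
Along h;k (path 2):
  0 h-->3 k-->1
  1 h-->1 k-->1
  2 h-->4 k-->2
  composite₂ = ⟨0↦1 1↦1 2↦2⟩
Equal? distinct morphisms ✗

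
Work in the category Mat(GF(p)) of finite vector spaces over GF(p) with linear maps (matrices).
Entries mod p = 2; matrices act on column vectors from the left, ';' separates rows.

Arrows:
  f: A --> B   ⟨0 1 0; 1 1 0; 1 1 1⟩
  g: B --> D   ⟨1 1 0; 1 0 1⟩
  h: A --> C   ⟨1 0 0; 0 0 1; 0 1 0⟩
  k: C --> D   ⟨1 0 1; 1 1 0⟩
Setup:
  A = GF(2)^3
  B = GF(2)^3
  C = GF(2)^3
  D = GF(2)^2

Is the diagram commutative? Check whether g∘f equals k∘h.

Answer: DOES NOT COMMUTE

Derivation:
Along f;g (path 1):
  e0=(1,0,0) f-->(0,1,1) g-->(1,1)
  e1=(0,1,0) f-->(1,1,1) g-->(0,0)
  e2=(0,0,1) f-->(0,0,1) g-->(0,1)
  ⟦path⟧₁ = ⟨1 0 0; 1 0 1⟩
Along h;k (path 2):
  e0=(1,0,0) h-->(1,0,0) k-->(1,1)
  e1=(0,1,0) h-->(0,0,1) k-->(1,0)
  e2=(0,0,1) h-->(0,1,0) k-->(0,1)
  ⟦path⟧₂ = ⟨1 1 0; 1 0 1⟩
Equal? differ; not commutative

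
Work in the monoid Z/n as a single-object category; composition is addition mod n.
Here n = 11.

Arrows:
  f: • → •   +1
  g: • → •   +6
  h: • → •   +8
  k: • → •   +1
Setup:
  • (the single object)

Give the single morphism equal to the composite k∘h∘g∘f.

Answer: +5

Trace:
  0 +1≡1 +6≡7 +8≡4 +1≡5  (mod 11)
⟦path⟧: +5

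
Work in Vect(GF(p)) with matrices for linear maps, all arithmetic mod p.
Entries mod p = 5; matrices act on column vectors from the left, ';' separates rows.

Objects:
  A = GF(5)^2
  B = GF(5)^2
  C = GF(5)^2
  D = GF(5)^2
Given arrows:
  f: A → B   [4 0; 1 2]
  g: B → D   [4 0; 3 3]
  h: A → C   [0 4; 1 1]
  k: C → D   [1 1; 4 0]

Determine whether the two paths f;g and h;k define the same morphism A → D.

1) trace f;g:
  e0=[1,0] f→[4,1] g→[1,0]
  e1=[0,1] f→[0,2] g→[0,1]
  composite₁ = [1 0; 0 1]
2) trace h;k:
  e0=[1,0] h→[0,1] k→[1,0]
  e1=[0,1] h→[4,1] k→[0,1]
  composite₂ = [1 0; 0 1]
Equal? YES — commutes

Answer: COMMUTES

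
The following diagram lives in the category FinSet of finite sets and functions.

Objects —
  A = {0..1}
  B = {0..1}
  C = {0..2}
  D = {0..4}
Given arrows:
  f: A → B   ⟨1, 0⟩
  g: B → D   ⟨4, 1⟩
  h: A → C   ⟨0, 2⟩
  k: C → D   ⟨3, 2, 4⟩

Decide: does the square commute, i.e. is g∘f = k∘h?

Along f;g (path 1):
  0 f→1 g→1
  1 f→0 g→4
  result₁ = ⟨1, 4⟩
Along h;k (path 2):
  0 h→0 k→3
  1 h→2 k→4
  result₂ = ⟨3, 4⟩
Equal? distinct morphisms ✗

Answer: DOES NOT COMMUTE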